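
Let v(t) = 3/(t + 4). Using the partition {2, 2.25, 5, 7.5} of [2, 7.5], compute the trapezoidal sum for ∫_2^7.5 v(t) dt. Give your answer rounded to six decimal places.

Subinterval widths: 0.25, 2.75, 2.5.
v(2) = 0.5, v(2.25) = 0.48, v(5) = 1/3, v(7.5) = 6/23.
On each subinterval the trapezoid contributes (Δt_i/2)·[v(t_{i-1}) + v(t_i)].
Sum ≈ 1.983587.

1.983587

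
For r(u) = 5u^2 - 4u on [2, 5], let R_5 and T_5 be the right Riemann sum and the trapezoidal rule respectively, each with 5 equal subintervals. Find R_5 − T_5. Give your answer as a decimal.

27.9

R_5 = 181.8.
T_5 = 153.9.
R_5 − T_5 = 27.9.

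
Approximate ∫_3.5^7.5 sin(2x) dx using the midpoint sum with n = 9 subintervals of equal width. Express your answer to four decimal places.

Δx = (7.5 − 3.5)/9 = 4/9.
Midpoints: 67/18, 25/6, 83/18, 91/18, 5.5, 107/18, 115/18, 41/6, 131/18.
f(67/18) ≈ 0.9173, f(25/6) ≈ 0.8873, f(83/18) ≈ 0.2012, f(91/18) ≈ -0.6337, f(5.5) ≈ -1.0000, f(107/18) ≈ -0.6268, f(115/18) ≈ 0.2098, f(41/6) ≈ 0.8913, f(131/18) ≈ 0.9137.
Sum = Δx · [f(67/18) + f(25/6) + f(83/18) + ...].
Sum ≈ 0.7823.

0.7823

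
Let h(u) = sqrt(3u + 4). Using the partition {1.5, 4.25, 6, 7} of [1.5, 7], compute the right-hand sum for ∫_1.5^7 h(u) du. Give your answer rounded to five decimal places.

Subinterval widths: 2.75, 1.75, 1.
Right endpoints: 4.25, 6, 7.
h(4.25) ≈ 4.09268, h(6) ≈ 4.69042, h(7) ≈ 5.00000.
Sum = Σ Δu_i · h(u_i).
Sum ≈ 24.46309.

24.46309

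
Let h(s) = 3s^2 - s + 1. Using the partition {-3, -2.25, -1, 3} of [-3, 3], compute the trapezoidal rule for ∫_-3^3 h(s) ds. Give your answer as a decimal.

Subinterval widths: 0.75, 1.25, 4.
h(-3) = 31, h(-2.25) = 18.4375, h(-1) = 5, h(3) = 25.
On each subinterval the trapezoid contributes (Δs_i/2)·[h(s_{i-1}) + h(s_i)].
Sum = 93.1875.

93.1875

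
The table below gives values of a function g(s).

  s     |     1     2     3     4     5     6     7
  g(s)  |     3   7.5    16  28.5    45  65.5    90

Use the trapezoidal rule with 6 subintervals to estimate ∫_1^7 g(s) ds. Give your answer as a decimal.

209

Δs = 1.
T_6 = (1/2)·[3 + 2·7.5 + 2·16 + 2·28.5 + 2·45 + 2·65.5 + 90] = 209.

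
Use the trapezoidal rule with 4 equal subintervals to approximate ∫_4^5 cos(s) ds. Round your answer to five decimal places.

Δs = (5 − 4)/4 = 0.25.
f(4) ≈ -0.65364, f(4.25) ≈ -0.44609, f(4.5) ≈ -0.21080, f(4.75) ≈ 0.03760, f(5) ≈ 0.28366.
T_4 = (Δs/2)·[f(s_0) + 2f(s_1) + 2f(s_2) + 2f(s_3) + f(s_4)].
Sum ≈ -0.20107.

-0.20107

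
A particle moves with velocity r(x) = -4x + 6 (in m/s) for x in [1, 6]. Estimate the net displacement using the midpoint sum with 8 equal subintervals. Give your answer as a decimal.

-40

Δx = (6 − 1)/8 = 0.625.
Midpoints: 1.3125, 1.9375, 2.5625, 3.1875, 3.8125, 4.4375, 5.0625, 5.6875.
r(1.3125) = 0.75, r(1.9375) = -1.75, r(2.5625) = -4.25, r(3.1875) = -6.75, r(3.8125) = -9.25, r(4.4375) = -11.75, r(5.0625) = -14.25, r(5.6875) = -16.75.
Sum = Δx · [r(1.3125) + r(1.9375) + r(2.5625) + ...].
Sum = -40.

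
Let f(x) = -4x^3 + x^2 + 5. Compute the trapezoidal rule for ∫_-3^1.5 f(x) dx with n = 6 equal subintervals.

Δx = (1.5 − (-3))/6 = 0.75.
f(-3) = 122, f(-2.25) = 55.625, f(-1.5) = 20.75, f(-0.75) = 7.25, f(0) = 5, f(0.75) = 3.875, f(1.5) = -6.25.
T_6 = (Δx/2)·[f(x_0) + 2f(x_1) + ... + 2f(x_{5}) + f(x_6)].
Sum = 112.78125.

112.78125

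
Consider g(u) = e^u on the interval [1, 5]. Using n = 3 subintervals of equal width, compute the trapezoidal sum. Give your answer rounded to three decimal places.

Δu = (5 − 1)/3 = 4/3.
g(1) ≈ 2.718, g(7/3) ≈ 10.312, g(11/3) ≈ 39.121, g(5) ≈ 148.413.
T_3 = (Δu/2)·[g(u_0) + 2g(u_1) + 2g(u_2) + g(u_3)].
Sum ≈ 166.666.

166.666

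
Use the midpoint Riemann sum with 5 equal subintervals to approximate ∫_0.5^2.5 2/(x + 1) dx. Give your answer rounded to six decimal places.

1.689827

Δx = (2.5 − 0.5)/5 = 0.4.
Midpoints: 0.7, 1.1, 1.5, 1.9, 2.3.
f(0.7) = 20/17, f(1.1) = 20/21, f(1.5) = 0.8, f(1.9) = 20/29, f(2.3) = 20/33.
Sum = Δx · [f(0.7) + f(1.1) + f(1.5) + f(1.9) + f(2.3)].
Sum ≈ 1.689827.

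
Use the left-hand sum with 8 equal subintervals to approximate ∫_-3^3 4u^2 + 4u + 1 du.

71.25

Δu = (3 − (-3))/8 = 0.75.
Left endpoints: -3, -2.25, -1.5, -0.75, 0, 0.75, 1.5, 2.25.
f(-3) = 25, f(-2.25) = 12.25, f(-1.5) = 4, f(-0.75) = 0.25, f(0) = 1, f(0.75) = 6.25, f(1.5) = 16, f(2.25) = 30.25.
Sum = Δu · [f(-3) + f(-2.25) + f(-1.5) + ...].
Sum = 71.25.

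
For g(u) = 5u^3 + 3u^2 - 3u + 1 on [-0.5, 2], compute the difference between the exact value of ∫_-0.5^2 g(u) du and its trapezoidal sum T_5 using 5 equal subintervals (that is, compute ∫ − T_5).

Exact integral: ∫_-0.5^2 g(u) du = 24.921875.
T_5 = 26.40625.
Error = 24.921875 − 26.40625 = -1.484375.

-1.484375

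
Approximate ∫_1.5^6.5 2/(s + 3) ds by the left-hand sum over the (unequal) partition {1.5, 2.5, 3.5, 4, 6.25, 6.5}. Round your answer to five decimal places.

1.65884

Subinterval widths: 1, 1, 0.5, 2.25, 0.25.
Left endpoints: 1.5, 2.5, 3.5, 4, 6.25.
f(1.5) = 4/9, f(2.5) = 4/11, f(3.5) = 4/13, f(4) = 2/7, f(6.25) = 8/37.
Sum = Σ Δs_i · f(s_i).
Sum ≈ 1.65884.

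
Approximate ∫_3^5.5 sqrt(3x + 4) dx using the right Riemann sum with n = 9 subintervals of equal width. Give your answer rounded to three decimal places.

Δx = (5.5 − 3)/9 = 5/18.
Right endpoints: 59/18, 32/9, 23/6, 37/9, 79/18, 14/3, 89/18, 47/9, 5.5.
f(59/18) ≈ 3.719, f(32/9) ≈ 3.830, f(23/6) ≈ 3.937, f(37/9) ≈ 4.041, f(79/18) ≈ 4.143, f(14/3) ≈ 4.243, f(89/18) ≈ 4.340, f(47/9) ≈ 4.435, f(5.5) ≈ 4.528.
Sum = Δx · [f(59/18) + f(32/9) + f(23/6) + ...].
Sum ≈ 10.338.

10.338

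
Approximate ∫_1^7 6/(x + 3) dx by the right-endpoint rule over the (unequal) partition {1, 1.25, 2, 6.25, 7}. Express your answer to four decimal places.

Subinterval widths: 0.25, 0.75, 4.25, 0.75.
Right endpoints: 1.25, 2, 6.25, 7.
f(1.25) = 24/17, f(2) = 1.2, f(6.25) = 24/37, f(7) = 0.6.
Sum = Σ Δx_i · f(x_i).
Sum ≈ 4.4597.

4.4597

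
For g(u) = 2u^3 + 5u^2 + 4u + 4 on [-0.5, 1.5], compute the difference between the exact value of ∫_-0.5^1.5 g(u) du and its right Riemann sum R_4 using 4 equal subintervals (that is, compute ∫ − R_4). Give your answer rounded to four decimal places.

-6.9167

Exact integral: ∫_-0.5^1.5 g(u) du ≈ 20.333333.
R_4 = 27.25.
Error ≈ 20.333333 − 27.25 ≈ -6.9167.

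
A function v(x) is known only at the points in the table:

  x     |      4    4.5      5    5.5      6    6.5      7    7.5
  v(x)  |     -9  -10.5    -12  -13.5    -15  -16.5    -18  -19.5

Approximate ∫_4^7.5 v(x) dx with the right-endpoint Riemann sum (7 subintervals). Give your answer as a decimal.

-52.5

Δx = 0.5.
Sum = 0.5·[(-10.5) + (-12) + (-13.5) + (-15) + (-16.5) + (-18) + (-19.5)] = -52.5.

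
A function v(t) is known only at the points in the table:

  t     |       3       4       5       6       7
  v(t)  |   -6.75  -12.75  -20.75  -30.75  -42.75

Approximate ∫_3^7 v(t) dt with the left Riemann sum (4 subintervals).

Δt = 1.
Sum = 1·[(-6.75) + (-12.75) + (-20.75) + (-30.75)] = -71.

-71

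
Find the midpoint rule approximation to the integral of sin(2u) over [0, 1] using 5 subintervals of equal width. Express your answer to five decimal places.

Δu = (1 − 0)/5 = 0.2.
Midpoints: 0.1, 0.3, 0.5, 0.7, 0.9.
f(0.1) ≈ 0.19867, f(0.3) ≈ 0.56464, f(0.5) ≈ 0.84147, f(0.7) ≈ 0.98545, f(0.9) ≈ 0.97385.
Sum = Δu · [f(0.1) + f(0.3) + f(0.5) + f(0.7) + f(0.9)].
Sum ≈ 0.71282.

0.71282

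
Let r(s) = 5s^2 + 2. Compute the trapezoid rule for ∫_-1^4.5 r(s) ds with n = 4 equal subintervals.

Δs = (4.5 − (-1))/4 = 1.375.
r(-1) = 7, r(0.375) = 2.703125, r(1.75) = 17.3125, r(3.125) = 50.828125, r(4.5) = 103.25.
T_4 = (Δs/2)·[r(s_0) + 2r(s_1) + 2r(s_2) + 2r(s_3) + r(s_4)].
Sum = 173.20703125.

173.20703125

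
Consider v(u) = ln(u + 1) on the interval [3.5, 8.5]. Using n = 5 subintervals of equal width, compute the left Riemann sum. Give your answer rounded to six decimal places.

Δu = (8.5 − 3.5)/5 = 1.
Left endpoints: 3.5, 4.5, 5.5, 6.5, 7.5.
v(3.5) ≈ 1.504077, v(4.5) ≈ 1.704748, v(5.5) ≈ 1.871802, v(6.5) ≈ 2.014903, v(7.5) ≈ 2.140066.
Sum = Δu · [v(3.5) + v(4.5) + v(5.5) + v(6.5) + v(7.5)].
Sum ≈ 9.235597.

9.235597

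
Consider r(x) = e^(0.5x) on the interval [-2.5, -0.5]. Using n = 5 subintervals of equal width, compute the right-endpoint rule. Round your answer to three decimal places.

Δx = (-0.5 − (-2.5))/5 = 0.4.
Right endpoints: -2.1, -1.7, -1.3, -0.9, -0.5.
r(-2.1) ≈ 0.350, r(-1.7) ≈ 0.427, r(-1.3) ≈ 0.522, r(-0.9) ≈ 0.638, r(-0.5) ≈ 0.779.
Sum = Δx · [r(-2.1) + r(-1.7) + r(-1.3) + r(-0.9) + r(-0.5)].
Sum ≈ 1.086.

1.086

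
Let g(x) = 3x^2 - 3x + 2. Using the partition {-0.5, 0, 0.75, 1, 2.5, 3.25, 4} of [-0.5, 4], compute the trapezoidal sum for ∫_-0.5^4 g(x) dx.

Subinterval widths: 0.5, 0.75, 0.25, 1.5, 0.75, 0.75.
g(-0.5) = 4.25, g(0) = 2, g(0.75) = 1.4375, g(1) = 2, g(2.5) = 13.25, g(3.25) = 23.9375, g(4) = 38.
On each subinterval the trapezoid contributes (Δx_i/2)·[g(x_{i-1}) + g(x_i)].
Sum = 51.890625.

51.890625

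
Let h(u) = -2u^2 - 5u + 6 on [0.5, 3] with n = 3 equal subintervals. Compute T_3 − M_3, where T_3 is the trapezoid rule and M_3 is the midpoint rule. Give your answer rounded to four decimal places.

T_3 ≈ -25.370370.
M_3 ≈ -24.502315.
T_3 − M_3 ≈ -0.8681.

-0.8681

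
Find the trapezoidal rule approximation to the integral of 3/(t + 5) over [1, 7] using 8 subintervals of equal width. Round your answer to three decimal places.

2.082

Δt = (7 − 1)/8 = 0.75.
f(1) = 0.5, f(1.75) = 4/9, f(2.5) = 0.4, f(3.25) = 4/11, f(4) = 1/3, f(4.75) = 4/13, f(5.5) = 2/7, f(6.25) = 4/15, f(7) = 0.25.
T_8 = (Δt/2)·[f(t_0) + 2f(t_1) + ... + 2f(t_{7}) + f(t_8)].
Sum ≈ 2.082.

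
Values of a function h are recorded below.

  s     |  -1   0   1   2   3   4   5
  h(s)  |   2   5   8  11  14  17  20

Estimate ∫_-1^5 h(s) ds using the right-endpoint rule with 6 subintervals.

75

Δs = 1.
Sum = 1·[5 + 8 + 11 + 14 + 17 + 20] = 75.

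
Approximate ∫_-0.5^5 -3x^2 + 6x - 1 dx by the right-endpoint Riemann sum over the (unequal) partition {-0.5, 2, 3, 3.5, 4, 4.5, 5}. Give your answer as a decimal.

-73.75

Subinterval widths: 2.5, 1, 0.5, 0.5, 0.5, 0.5.
Right endpoints: 2, 3, 3.5, 4, 4.5, 5.
f(2) = -1, f(3) = -10, f(3.5) = -16.75, f(4) = -25, f(4.5) = -34.75, f(5) = -46.
Sum = Σ Δx_i · f(x_i).
Sum = -73.75.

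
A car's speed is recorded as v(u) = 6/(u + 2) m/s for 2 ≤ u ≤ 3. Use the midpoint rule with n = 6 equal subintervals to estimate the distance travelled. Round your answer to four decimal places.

1.3387

Δu = (3 − 2)/6 = 1/6.
Midpoints: 25/12, 2.25, 29/12, 31/12, 2.75, 35/12.
v(25/12) = 72/49, v(2.25) = 24/17, v(29/12) = 72/53, v(31/12) = 72/55, v(2.75) = 24/19, v(35/12) = 72/59.
Sum = Δu · [v(25/12) + v(2.25) + v(29/12) + ...].
Sum ≈ 1.3387.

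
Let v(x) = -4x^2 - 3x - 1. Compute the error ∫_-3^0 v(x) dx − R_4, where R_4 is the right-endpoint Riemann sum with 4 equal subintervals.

-9

Exact integral: ∫_-3^0 v(x) dx = -25.5.
R_4 = -16.5.
Error = -25.5 − (-16.5) = -9.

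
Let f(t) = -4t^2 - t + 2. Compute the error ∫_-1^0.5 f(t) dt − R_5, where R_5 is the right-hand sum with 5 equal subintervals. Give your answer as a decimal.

Exact integral: ∫_-1^0.5 f(t) dt = 1.875.
R_5 = 2.01.
Error = 1.875 − 2.01 = -0.135.

-0.135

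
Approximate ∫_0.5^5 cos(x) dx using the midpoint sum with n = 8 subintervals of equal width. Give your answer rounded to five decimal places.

Δx = (5 − 0.5)/8 = 0.5625.
Midpoints: 0.78125, 1.34375, 1.90625, 2.46875, 3.03125, 3.59375, 4.15625, 4.71875.
f(0.78125) ≈ 0.71003, f(1.34375) ≈ 0.22510, f(1.90625) ≈ -0.32920, f(2.46875) ≈ -0.78205, f(3.03125) ≈ -0.99392, f(3.59375) ≈ -0.89951, f(4.15625) ≈ -0.52791, f(4.71875) ≈ 0.00636.
Sum = Δx · [f(0.78125) + f(1.34375) + f(1.90625) + ...].
Sum ≈ -1.45749.

-1.45749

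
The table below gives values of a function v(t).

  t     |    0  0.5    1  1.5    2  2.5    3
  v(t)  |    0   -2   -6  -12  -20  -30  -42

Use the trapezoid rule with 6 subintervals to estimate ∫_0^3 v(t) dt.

-45.5

Δt = 0.5.
T_6 = (0.5/2)·[0 + 2·(-2) + 2·(-6) + 2·(-12) + 2·(-20) + 2·(-30) + (-42)] = -45.5.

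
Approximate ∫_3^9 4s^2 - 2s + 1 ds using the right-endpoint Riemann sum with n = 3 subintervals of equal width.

1162

Δs = (9 − 3)/3 = 2.
Right endpoints: 5, 7, 9.
f(5) = 91, f(7) = 183, f(9) = 307.
Sum = Δs · [f(5) + f(7) + f(9)].
Sum = 1162.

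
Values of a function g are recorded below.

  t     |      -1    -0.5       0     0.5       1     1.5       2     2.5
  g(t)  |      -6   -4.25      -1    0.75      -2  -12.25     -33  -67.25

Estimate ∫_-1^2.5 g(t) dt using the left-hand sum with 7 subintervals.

-28.875

Δt = 0.5.
Sum = 0.5·[(-6) + (-4.25) + (-1) + 0.75 + (-2) + (-12.25) + (-33)] = -28.875.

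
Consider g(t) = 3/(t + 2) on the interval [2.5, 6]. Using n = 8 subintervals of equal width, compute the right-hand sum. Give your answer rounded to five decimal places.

1.66390

Δt = (6 − 2.5)/8 = 0.4375.
Right endpoints: 2.9375, 3.375, 3.8125, 4.25, 4.6875, 5.125, 5.5625, 6.
g(2.9375) = 48/79, g(3.375) = 24/43, g(3.8125) = 16/31, g(4.25) = 0.48, g(4.6875) = 48/107, g(5.125) = 8/19, g(5.5625) = 48/121, g(6) = 0.375.
Sum = Δt · [g(2.9375) + g(3.375) + g(3.8125) + ...].
Sum ≈ 1.66390.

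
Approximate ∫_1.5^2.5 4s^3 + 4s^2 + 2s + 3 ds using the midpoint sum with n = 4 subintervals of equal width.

Δs = (2.5 − 1.5)/4 = 0.25.
Midpoints: 1.625, 1.875, 2.125, 2.375.
f(1.625) = 33.9765625, f(1.875) = 47.1796875, f(2.125) = 63.6953125, f(2.375) = 83.8984375.
Sum = Δs · [f(1.625) + f(1.875) + f(2.125) + f(2.375)].
Sum = 57.1875.

57.1875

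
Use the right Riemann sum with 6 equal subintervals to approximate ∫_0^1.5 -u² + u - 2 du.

Δu = (1.5 − 0)/6 = 0.25.
Right endpoints: 0.25, 0.5, 0.75, 1, 1.25, 1.5.
f(0.25) = -1.8125, f(0.5) = -1.75, f(0.75) = -1.8125, f(1) = -2, f(1.25) = -2.3125, f(1.5) = -2.75.
Sum = Δu · [f(0.25) + f(0.5) + f(0.75) + ...].
Sum = -3.109375.

-3.109375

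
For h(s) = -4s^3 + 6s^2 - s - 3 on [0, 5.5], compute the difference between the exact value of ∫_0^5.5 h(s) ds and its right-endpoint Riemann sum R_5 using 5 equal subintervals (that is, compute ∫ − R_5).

299.1725

Exact integral: ∫_0^5.5 h(s) ds = -613.9375.
R_5 = -913.11.
Error = -613.9375 − (-913.11) = 299.1725.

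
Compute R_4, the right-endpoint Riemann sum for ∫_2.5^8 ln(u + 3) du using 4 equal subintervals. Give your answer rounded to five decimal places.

11.96300

Δu = (8 − 2.5)/4 = 1.375.
Right endpoints: 3.875, 5.25, 6.625, 8.
f(3.875) ≈ 1.92789, f(5.25) ≈ 2.11021, f(6.625) ≈ 2.26436, f(8) ≈ 2.39790.
Sum = Δu · [f(3.875) + f(5.25) + f(6.625) + f(8)].
Sum ≈ 11.96300.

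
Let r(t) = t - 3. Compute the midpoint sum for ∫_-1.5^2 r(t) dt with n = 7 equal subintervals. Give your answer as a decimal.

Δt = (2 − (-1.5))/7 = 0.5.
Midpoints: -1.25, -0.75, -0.25, 0.25, 0.75, 1.25, 1.75.
r(-1.25) = -4.25, r(-0.75) = -3.75, r(-0.25) = -3.25, r(0.25) = -2.75, r(0.75) = -2.25, r(1.25) = -1.75, r(1.75) = -1.25.
Sum = Δt · [r(-1.25) + r(-0.75) + r(-0.25) + ...].
Sum = -9.625.

-9.625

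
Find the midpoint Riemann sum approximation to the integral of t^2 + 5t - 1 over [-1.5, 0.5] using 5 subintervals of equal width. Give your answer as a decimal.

-5.86

Δt = (0.5 − (-1.5))/5 = 0.4.
Midpoints: -1.3, -0.9, -0.5, -0.1, 0.3.
f(-1.3) = -5.81, f(-0.9) = -4.69, f(-0.5) = -3.25, f(-0.1) = -1.49, f(0.3) = 0.59.
Sum = Δt · [f(-1.3) + f(-0.9) + f(-0.5) + f(-0.1) + f(0.3)].
Sum = -5.86.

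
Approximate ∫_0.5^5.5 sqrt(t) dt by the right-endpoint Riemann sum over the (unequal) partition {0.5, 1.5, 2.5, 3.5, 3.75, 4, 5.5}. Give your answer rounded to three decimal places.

Subinterval widths: 1, 1, 1, 0.25, 0.25, 1.5.
Right endpoints: 1.5, 2.5, 3.5, 3.75, 4, 5.5.
f(1.5) ≈ 1.225, f(2.5) ≈ 1.581, f(3.5) ≈ 1.871, f(3.75) ≈ 1.936, f(4) ≈ 2.000, f(5.5) ≈ 2.345.
Sum = Σ Δt_i · f(t_i).
Sum ≈ 9.179.

9.179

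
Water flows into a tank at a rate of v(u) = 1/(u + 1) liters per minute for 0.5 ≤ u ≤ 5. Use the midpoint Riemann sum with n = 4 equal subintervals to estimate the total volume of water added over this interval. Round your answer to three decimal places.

Δu = (5 − 0.5)/4 = 1.125.
Midpoints: 1.0625, 2.1875, 3.3125, 4.4375.
v(1.0625) = 16/33, v(2.1875) = 16/51, v(3.3125) = 16/69, v(4.4375) = 16/87.
Sum = Δu · [v(1.0625) + v(2.1875) + v(3.3125) + v(4.4375)].
Sum ≈ 1.366.

1.366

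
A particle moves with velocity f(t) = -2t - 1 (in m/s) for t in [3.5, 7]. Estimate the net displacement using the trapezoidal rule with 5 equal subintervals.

-40.25

Δt = (7 − 3.5)/5 = 0.7.
f(3.5) = -8, f(4.2) = -9.4, f(4.9) = -10.8, f(5.6) = -12.2, f(6.3) = -13.6, f(7) = -15.
T_5 = (Δt/2)·[f(t_0) + 2f(t_1) + ... + 2f(t_{4}) + f(t_5)].
Sum = -40.25.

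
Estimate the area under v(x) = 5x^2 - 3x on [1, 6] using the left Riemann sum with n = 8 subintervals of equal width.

257.4609375

Δx = (6 − 1)/8 = 0.625.
Left endpoints: 1, 1.625, 2.25, 2.875, 3.5, 4.125, 4.75, 5.375.
v(1) = 2, v(1.625) = 8.328125, v(2.25) = 18.5625, v(2.875) = 32.703125, v(3.5) = 50.75, v(4.125) = 72.703125, v(4.75) = 98.5625, v(5.375) = 128.328125.
Sum = Δx · [v(1) + v(1.625) + v(2.25) + ...].
Sum = 257.4609375.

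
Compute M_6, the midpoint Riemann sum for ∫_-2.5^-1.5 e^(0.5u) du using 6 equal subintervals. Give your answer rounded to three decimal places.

0.372

Δu = (-1.5 − (-2.5))/6 = 1/6.
Midpoints: -29/12, -2.25, -25/12, -23/12, -1.75, -19/12.
f(-29/12) ≈ 0.299, f(-2.25) ≈ 0.325, f(-25/12) ≈ 0.353, f(-23/12) ≈ 0.384, f(-1.75) ≈ 0.417, f(-19/12) ≈ 0.453.
Sum = Δu · [f(-29/12) + f(-2.25) + f(-25/12) + ...].
Sum ≈ 0.372.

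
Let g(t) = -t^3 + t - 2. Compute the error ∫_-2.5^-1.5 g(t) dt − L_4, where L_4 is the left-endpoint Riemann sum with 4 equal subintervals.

-1.46875

Exact integral: ∫_-2.5^-1.5 g(t) dt = 4.5.
L_4 = 5.96875.
Error = 4.5 − 5.96875 = -1.46875.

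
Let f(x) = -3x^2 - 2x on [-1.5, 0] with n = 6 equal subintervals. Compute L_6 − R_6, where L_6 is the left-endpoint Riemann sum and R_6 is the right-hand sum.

L_6 = -1.640625.
R_6 = -0.703125.
L_6 − R_6 = -0.9375.

-0.9375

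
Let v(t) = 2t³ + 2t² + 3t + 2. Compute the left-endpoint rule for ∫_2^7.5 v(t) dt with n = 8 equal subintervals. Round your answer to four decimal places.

Δt = (7.5 − 2)/8 = 0.6875.
Left endpoints: 2, 2.6875, 3.375, 4.0625, 4.75, 5.4375, 6.125, 6.8125.
v(2) = 32, v(2.6875) = 129699/2048, v(3.375) = 111.79296875, v(4.0625) = 371281/2048, v(4.75) = 275.71875, v(5.4375) = 817111/2048, v(6.125) = 554.97265625, v(6.8125) = 1531077/2048.
Sum = Δt · [v(2) + v(2.6875) + v(3.375) + ...].
Sum ≈ 1626.4048.

1626.4048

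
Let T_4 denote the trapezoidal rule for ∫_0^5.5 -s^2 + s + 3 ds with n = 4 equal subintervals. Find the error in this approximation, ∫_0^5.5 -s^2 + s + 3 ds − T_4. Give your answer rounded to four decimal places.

1.7331

Exact integral: ∫_0^5.5 f(s) ds ≈ -23.833333.
T_4 = -25.56640625.
Error ≈ -23.833333 − (-25.56640625) ≈ 1.7331.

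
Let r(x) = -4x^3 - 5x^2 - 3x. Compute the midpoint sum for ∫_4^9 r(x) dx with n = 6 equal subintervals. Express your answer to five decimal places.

Δx = (9 − 4)/6 = 5/6.
Midpoints: 53/12, 5.25, 73/12, 83/12, 7.75, 103/12.
r(53/12) = -12296/27, r(5.25) = -732.375, r(73/12) = -119209/108, r(83/12) = -342043/216, r(7.75) = -2185.5, r(103/12) = -631493/216.
Sum = Δx · [r(53/12) + r(5.25) + r(73/12) + ...].
Sum ≈ -7486.81713.

-7486.81713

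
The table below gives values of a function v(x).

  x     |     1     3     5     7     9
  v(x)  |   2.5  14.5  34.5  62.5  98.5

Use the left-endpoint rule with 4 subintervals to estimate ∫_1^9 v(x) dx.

Δx = 2.
Sum = 2·[2.5 + 14.5 + 34.5 + 62.5] = 228.

228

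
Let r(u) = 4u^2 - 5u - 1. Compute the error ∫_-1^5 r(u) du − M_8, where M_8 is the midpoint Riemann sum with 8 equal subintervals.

Exact integral: ∫_-1^5 r(u) du = 102.
M_8 = 100.875.
Error = 102 − 100.875 = 1.125.

1.125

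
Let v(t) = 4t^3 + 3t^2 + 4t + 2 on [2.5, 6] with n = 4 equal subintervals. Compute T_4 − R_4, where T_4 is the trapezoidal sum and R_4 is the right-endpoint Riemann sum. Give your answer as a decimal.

T_4 = 1547.9296875.
R_4 = 1943.7578125.
T_4 − R_4 = -395.828125.

-395.828125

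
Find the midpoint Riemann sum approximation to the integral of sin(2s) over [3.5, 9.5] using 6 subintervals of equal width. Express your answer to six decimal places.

Δs = (9.5 − 3.5)/6 = 1.
Midpoints: 4, 5, 6, 7, 8, 9.
f(4) ≈ 0.989358, f(5) ≈ -0.544021, f(6) ≈ -0.536573, f(7) ≈ 0.990607, f(8) ≈ -0.287903, f(9) ≈ -0.750987.
Sum = Δs · [f(4) + f(5) + f(6) + ...].
Sum ≈ -0.139519.

-0.139519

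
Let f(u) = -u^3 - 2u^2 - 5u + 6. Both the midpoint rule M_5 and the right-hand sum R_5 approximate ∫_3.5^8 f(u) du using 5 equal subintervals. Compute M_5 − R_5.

285.3478125

M_5 = -1395.7621875.
R_5 = -1681.11.
M_5 − R_5 = 285.3478125.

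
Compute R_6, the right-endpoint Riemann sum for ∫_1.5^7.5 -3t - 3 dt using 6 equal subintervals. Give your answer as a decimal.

-108

Δt = (7.5 − 1.5)/6 = 1.
Right endpoints: 2.5, 3.5, 4.5, 5.5, 6.5, 7.5.
f(2.5) = -10.5, f(3.5) = -13.5, f(4.5) = -16.5, f(5.5) = -19.5, f(6.5) = -22.5, f(7.5) = -25.5.
Sum = Δt · [f(2.5) + f(3.5) + f(4.5) + ...].
Sum = -108.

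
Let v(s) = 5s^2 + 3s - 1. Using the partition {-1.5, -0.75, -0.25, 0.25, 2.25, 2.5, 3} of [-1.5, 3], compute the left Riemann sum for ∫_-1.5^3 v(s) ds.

Subinterval widths: 0.75, 0.5, 0.5, 2, 0.25, 0.5.
Left endpoints: -1.5, -0.75, -0.25, 0.25, 2.25, 2.5.
v(-1.5) = 5.75, v(-0.75) = -0.4375, v(-0.25) = -1.4375, v(0.25) = 0.0625, v(2.25) = 31.0625, v(2.5) = 37.75.
Sum = Σ Δs_i · v(s_i).
Sum = 30.140625.

30.140625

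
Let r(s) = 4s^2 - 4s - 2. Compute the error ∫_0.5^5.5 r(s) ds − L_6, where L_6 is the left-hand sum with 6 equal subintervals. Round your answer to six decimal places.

Exact integral: ∫_0.5^5.5 r(s) ds ≈ 151.66666667.
L_6 ≈ 112.31481481.
Error ≈ 151.66666667 − 112.31481481 ≈ 39.351852.

39.351852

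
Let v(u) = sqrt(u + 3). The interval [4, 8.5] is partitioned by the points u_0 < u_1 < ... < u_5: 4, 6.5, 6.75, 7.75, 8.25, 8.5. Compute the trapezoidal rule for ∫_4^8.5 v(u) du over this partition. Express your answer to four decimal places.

13.6375

Subinterval widths: 2.5, 0.25, 1, 0.5, 0.25.
v(4) ≈ 2.6458, v(6.5) ≈ 3.0822, v(6.75) ≈ 3.1225, v(7.75) ≈ 3.2787, v(8.25) ≈ 3.3541, v(8.5) ≈ 3.3912.
On each subinterval the trapezoid contributes (Δu_i/2)·[v(u_{i-1}) + v(u_i)].
Sum ≈ 13.6375.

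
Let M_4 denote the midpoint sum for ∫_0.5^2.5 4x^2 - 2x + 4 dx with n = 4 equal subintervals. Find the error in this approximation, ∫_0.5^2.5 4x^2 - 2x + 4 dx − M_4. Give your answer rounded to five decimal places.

0.16667

Exact integral: ∫_0.5^2.5 f(x) dx ≈ 22.6666667.
M_4 = 22.5.
Error ≈ 22.6666667 − 22.5 ≈ 0.16667.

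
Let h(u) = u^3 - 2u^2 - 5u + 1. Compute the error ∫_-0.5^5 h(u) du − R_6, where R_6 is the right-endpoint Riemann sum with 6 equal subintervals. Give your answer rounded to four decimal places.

Exact integral: ∫_-0.5^5 h(u) du ≈ 16.442708.
R_6 ≈ 42.158709.
Error ≈ 16.442708 − 42.158709 ≈ -25.7160.

-25.7160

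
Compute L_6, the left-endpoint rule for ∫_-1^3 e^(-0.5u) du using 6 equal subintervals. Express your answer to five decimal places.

Δu = (3 − (-1))/6 = 2/3.
Left endpoints: -1, -1/3, 1/3, 1, 5/3, 7/3.
f(-1) ≈ 1.64872, f(-1/3) ≈ 1.18136, f(1/3) ≈ 0.84648, f(1) ≈ 0.60653, f(5/3) ≈ 0.43460, f(7/3) ≈ 0.31140.
Sum = Δu · [f(-1) + f(-1/3) + f(1/3) + ...].
Sum ≈ 3.35273.

3.35273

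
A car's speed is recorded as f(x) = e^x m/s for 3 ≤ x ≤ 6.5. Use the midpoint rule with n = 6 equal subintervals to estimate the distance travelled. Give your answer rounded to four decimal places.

636.0003

Δx = (6.5 − 3)/6 = 7/12.
Midpoints: 79/24, 3.875, 107/24, 121/24, 5.625, 149/24.
f(79/24) ≈ 26.8876, f(3.875) ≈ 48.1827, f(107/24) ≈ 86.3435, f(121/24) ≈ 154.7277, f(5.625) ≈ 277.2723, f(149/24) ≈ 496.8724.
Sum = Δx · [f(79/24) + f(3.875) + f(107/24) + ...].
Sum ≈ 636.0003.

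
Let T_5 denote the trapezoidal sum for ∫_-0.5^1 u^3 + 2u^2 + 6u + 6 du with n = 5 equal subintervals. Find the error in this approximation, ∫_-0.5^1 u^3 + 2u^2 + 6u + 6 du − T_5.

-0.061875

Exact integral: ∫_-0.5^1 f(u) du = 12.234375.
T_5 = 12.29625.
Error = 12.234375 − 12.29625 = -0.061875.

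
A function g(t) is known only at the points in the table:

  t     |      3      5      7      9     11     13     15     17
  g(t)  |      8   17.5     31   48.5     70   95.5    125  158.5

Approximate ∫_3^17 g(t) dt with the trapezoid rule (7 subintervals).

Δt = 2.
T_7 = (2/2)·[8 + 2·17.5 + 2·31 + 2·48.5 + 2·70 + 2·95.5 + 2·125 + 158.5] = 941.5.

941.5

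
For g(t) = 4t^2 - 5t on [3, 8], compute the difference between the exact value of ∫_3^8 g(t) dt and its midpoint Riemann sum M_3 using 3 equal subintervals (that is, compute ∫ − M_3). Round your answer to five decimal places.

4.62963

Exact integral: ∫_3^8 g(t) dt ≈ 509.1666667.
M_3 ≈ 504.5370370.
Error ≈ 509.1666667 − 504.5370370 ≈ 4.62963.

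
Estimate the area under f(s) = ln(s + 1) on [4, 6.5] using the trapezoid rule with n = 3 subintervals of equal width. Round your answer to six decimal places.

Δs = (6.5 − 4)/3 = 5/6.
f(4) ≈ 1.609438, f(29/6) ≈ 1.763589, f(17/3) ≈ 1.897120, f(6.5) ≈ 2.014903.
T_3 = (Δs/2)·[f(s_0) + 2f(s_1) + 2f(s_2) + f(s_3)].
Sum ≈ 4.560733.

4.560733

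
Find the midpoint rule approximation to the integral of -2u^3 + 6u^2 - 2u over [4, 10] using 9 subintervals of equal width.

-3076

Δu = (10 − 4)/9 = 2/3.
Midpoints: 13/3, 5, 17/3, 19/3, 7, 23/3, 25/3, 9, 29/3.
f(13/3) = -1586/27, f(5) = -110, f(17/3) = -4930/27, f(19/3) = -7562/27, f(7) = -406, f(23/3) = -15226/27, f(25/3) = -20450/27, f(9) = -990, f(29/3) = -34162/27.
Sum = Δu · [f(13/3) + f(5) + f(17/3) + ...].
Sum = -3076.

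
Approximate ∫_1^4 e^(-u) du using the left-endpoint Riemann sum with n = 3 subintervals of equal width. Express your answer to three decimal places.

Δu = (4 − 1)/3 = 1.
Left endpoints: 1, 2, 3.
f(1) ≈ 0.368, f(2) ≈ 0.135, f(3) ≈ 0.050.
Sum = Δu · [f(1) + f(2) + f(3)].
Sum ≈ 0.553.

0.553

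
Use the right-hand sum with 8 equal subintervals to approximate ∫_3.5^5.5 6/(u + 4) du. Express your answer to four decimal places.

1.3975

Δu = (5.5 − 3.5)/8 = 0.25.
Right endpoints: 3.75, 4, 4.25, 4.5, 4.75, 5, 5.25, 5.5.
f(3.75) = 24/31, f(4) = 0.75, f(4.25) = 8/11, f(4.5) = 12/17, f(4.75) = 24/35, f(5) = 2/3, f(5.25) = 24/37, f(5.5) = 12/19.
Sum = Δu · [f(3.75) + f(4) + f(4.25) + ...].
Sum ≈ 1.3975.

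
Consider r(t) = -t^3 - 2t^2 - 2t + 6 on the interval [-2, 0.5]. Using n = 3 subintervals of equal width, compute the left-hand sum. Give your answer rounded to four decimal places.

19.7338

Δt = (0.5 − (-2))/3 = 5/6.
Left endpoints: -2, -7/6, -1/3.
r(-2) = 10, r(-7/6) = 1555/216, r(-1/3) = 175/27.
Sum = Δt · [r(-2) + r(-7/6) + r(-1/3)].
Sum ≈ 19.7338.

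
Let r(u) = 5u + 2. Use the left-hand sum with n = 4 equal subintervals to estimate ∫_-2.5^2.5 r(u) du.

Δu = (2.5 − (-2.5))/4 = 1.25.
Left endpoints: -2.5, -1.25, 0, 1.25.
r(-2.5) = -10.5, r(-1.25) = -4.25, r(0) = 2, r(1.25) = 8.25.
Sum = Δu · [r(-2.5) + r(-1.25) + r(0) + r(1.25)].
Sum = -5.625.

-5.625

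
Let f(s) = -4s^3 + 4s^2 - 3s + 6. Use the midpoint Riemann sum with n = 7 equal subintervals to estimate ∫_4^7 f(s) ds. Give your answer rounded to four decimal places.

-1801.6531

Δs = (7 − 4)/7 = 3/7.
Midpoints: 59/14, 65/14, 71/14, 5.5, 83/14, 89/14, 95/14.
f(59/14) = -80601/343, f(65/14) = -110457/343, f(71/14) = -146829/343, f(5.5) = -555, f(83/14) = -241713/343, f(89/14) = -301521/343, f(95/14) = -370437/343.
Sum = Δs · [f(59/14) + f(65/14) + f(71/14) + ...].
Sum ≈ -1801.6531.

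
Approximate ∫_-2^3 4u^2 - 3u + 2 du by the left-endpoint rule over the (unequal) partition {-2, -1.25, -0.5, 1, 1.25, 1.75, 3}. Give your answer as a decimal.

48

Subinterval widths: 0.75, 0.75, 1.5, 0.25, 0.5, 1.25.
Left endpoints: -2, -1.25, -0.5, 1, 1.25, 1.75.
f(-2) = 24, f(-1.25) = 12, f(-0.5) = 4.5, f(1) = 3, f(1.25) = 4.5, f(1.75) = 9.
Sum = Σ Δu_i · f(u_i).
Sum = 48.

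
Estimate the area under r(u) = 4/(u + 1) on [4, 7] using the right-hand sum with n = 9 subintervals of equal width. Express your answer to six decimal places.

1.830917

Δu = (7 − 4)/9 = 1/3.
Right endpoints: 13/3, 14/3, 5, 16/3, 17/3, 6, 19/3, 20/3, 7.
r(13/3) = 0.75, r(14/3) = 12/17, r(5) = 2/3, r(16/3) = 12/19, r(17/3) = 0.6, r(6) = 4/7, r(19/3) = 6/11, r(20/3) = 12/23, r(7) = 0.5.
Sum = Δu · [r(13/3) + r(14/3) + r(5) + ...].
Sum ≈ 1.830917.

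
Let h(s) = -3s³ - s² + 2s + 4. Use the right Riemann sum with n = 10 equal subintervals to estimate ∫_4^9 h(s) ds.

Δs = (9 − 4)/10 = 0.5.
Right endpoints: 4.5, 5, 5.5, 6, 6.5, 7, 7.5, 8, 8.5, 9.
h(4.5) = -280.625, h(5) = -386, h(5.5) = -514.375, h(6) = -668, h(6.5) = -849.125, h(7) = -1060, h(7.5) = -1302.875, h(8) = -1580, h(8.5) = -1893.625, h(9) = -2246.
Sum = Δs · [h(4.5) + h(5) + h(5.5) + ...].
Sum = -5390.3125.

-5390.3125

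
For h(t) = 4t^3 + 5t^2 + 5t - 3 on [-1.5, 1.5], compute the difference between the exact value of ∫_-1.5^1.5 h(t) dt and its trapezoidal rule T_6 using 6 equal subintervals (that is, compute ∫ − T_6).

-0.625

Exact integral: ∫_-1.5^1.5 h(t) dt = 2.25.
T_6 = 2.875.
Error = 2.25 − 2.875 = -0.625.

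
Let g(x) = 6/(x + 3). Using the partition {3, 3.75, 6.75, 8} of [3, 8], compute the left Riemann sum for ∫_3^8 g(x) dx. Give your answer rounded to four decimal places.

4.1859

Subinterval widths: 0.75, 3, 1.25.
Left endpoints: 3, 3.75, 6.75.
g(3) = 1, g(3.75) = 8/9, g(6.75) = 8/13.
Sum = Σ Δx_i · g(x_i).
Sum ≈ 4.1859.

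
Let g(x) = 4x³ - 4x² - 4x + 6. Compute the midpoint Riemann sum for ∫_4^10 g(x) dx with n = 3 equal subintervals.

8204

Δx = (10 − 4)/3 = 2.
Midpoints: 5, 7, 9.
g(5) = 386, g(7) = 1154, g(9) = 2562.
Sum = Δx · [g(5) + g(7) + g(9)].
Sum = 8204.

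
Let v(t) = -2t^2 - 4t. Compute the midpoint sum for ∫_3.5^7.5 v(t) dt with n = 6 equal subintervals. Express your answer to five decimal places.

Δt = (7.5 − 3.5)/6 = 2/3.
Midpoints: 23/6, 4.5, 31/6, 35/6, 6.5, 43/6.
v(23/6) = -805/18, v(4.5) = -58.5, v(31/6) = -1333/18, v(35/6) = -1645/18, v(6.5) = -110.5, v(43/6) = -2365/18.
Sum = Δt · [v(23/6) + v(4.5) + v(31/6) + ...].
Sum ≈ -340.37037.

-340.37037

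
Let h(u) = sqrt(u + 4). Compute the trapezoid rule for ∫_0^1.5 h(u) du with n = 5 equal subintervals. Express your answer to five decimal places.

Δu = (1.5 − 0)/5 = 0.3.
h(0) ≈ 2.00000, h(0.3) ≈ 2.07364, h(0.6) ≈ 2.14476, h(0.9) ≈ 2.21359, h(1.2) ≈ 2.28035, h(1.5) ≈ 2.34521.
T_5 = (Δu/2)·[h(u_0) + 2h(u_1) + ... + 2h(u_{4}) + h(u_5)].
Sum ≈ 3.26549.

3.26549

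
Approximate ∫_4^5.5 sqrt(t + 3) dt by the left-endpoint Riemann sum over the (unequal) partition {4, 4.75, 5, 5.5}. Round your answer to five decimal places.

Subinterval widths: 0.75, 0.25, 0.5.
Left endpoints: 4, 4.75, 5.
f(4) ≈ 2.64575, f(4.75) ≈ 2.78388, f(5) ≈ 2.82843.
Sum = Σ Δt_i · f(t_i).
Sum ≈ 4.09450.

4.09450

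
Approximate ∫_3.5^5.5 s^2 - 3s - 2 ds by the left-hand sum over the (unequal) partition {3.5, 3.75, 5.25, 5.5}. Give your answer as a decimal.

3.609375

Subinterval widths: 0.25, 1.5, 0.25.
Left endpoints: 3.5, 3.75, 5.25.
f(3.5) = -0.25, f(3.75) = 0.8125, f(5.25) = 9.8125.
Sum = Σ Δs_i · f(s_i).
Sum = 3.609375.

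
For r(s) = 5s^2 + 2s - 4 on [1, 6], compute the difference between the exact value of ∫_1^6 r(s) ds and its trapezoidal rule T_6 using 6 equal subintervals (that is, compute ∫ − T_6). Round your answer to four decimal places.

-2.8935

Exact integral: ∫_1^6 r(s) ds ≈ 373.333333.
T_6 ≈ 376.226852.
Error ≈ 373.333333 − 376.226852 ≈ -2.8935.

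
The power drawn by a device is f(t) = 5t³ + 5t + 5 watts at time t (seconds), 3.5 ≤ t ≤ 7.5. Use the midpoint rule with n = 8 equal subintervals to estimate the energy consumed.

Δt = (7.5 − 3.5)/8 = 0.5.
Midpoints: 3.75, 4.25, 4.75, 5.25, 5.75, 6.25, 6.75, 7.25.
f(3.75) = 287.421875, f(4.25) = 410.078125, f(4.75) = 564.609375, f(5.25) = 754.765625, f(5.75) = 984.296875, f(6.25) = 1256.953125, f(6.75) = 1576.484375, f(7.25) = 1946.640625.
Sum = Δt · [f(3.75) + f(4.25) + f(4.75) + ...].
Sum = 3890.625.

3890.625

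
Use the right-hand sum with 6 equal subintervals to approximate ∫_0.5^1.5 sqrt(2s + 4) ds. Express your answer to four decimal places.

2.4806

Δs = (1.5 − 0.5)/6 = 1/6.
Right endpoints: 2/3, 5/6, 1, 7/6, 4/3, 1.5.
f(2/3) ≈ 2.3094, f(5/6) ≈ 2.3805, f(1) ≈ 2.4495, f(7/6) ≈ 2.5166, f(4/3) ≈ 2.5820, f(1.5) ≈ 2.6458.
Sum = Δs · [f(2/3) + f(5/6) + f(1) + ...].
Sum ≈ 2.4806.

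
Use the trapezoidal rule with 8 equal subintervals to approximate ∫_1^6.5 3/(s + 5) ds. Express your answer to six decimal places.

Δs = (6.5 − 1)/8 = 0.6875.
f(1) = 0.5, f(1.6875) = 48/107, f(2.375) = 24/59, f(3.0625) = 16/43, f(3.75) = 12/35, f(4.4375) = 48/151, f(5.125) = 8/27, f(5.8125) = 48/173, f(6.5) = 6/23.
T_8 = (Δs/2)·[f(s_0) + 2f(s_1) + ... + 2f(s_{7}) + f(s_8)].
Sum ≈ 1.954148.

1.954148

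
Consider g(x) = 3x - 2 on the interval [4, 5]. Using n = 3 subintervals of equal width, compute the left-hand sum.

11

Δx = (5 − 4)/3 = 1/3.
Left endpoints: 4, 13/3, 14/3.
g(4) = 10, g(13/3) = 11, g(14/3) = 12.
Sum = Δx · [g(4) + g(13/3) + g(14/3)].
Sum = 11.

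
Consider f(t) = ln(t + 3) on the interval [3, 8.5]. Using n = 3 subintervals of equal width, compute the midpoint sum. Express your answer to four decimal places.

11.8475

Δt = (8.5 − 3)/3 = 11/6.
Midpoints: 47/12, 5.75, 91/12.
f(47/12) ≈ 1.9339, f(5.75) ≈ 2.1691, f(91/12) ≈ 2.3593.
Sum = Δt · [f(47/12) + f(5.75) + f(91/12)].
Sum ≈ 11.8475.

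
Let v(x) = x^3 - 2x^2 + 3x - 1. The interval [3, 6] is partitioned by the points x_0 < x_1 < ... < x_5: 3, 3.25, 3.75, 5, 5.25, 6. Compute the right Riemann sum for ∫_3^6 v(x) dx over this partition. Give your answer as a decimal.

Subinterval widths: 0.25, 0.5, 1.25, 0.25, 0.75.
Right endpoints: 3.25, 3.75, 5, 5.25, 6.
v(3.25) = 21.953125, v(3.75) = 34.859375, v(5) = 89, v(5.25) = 104.328125, v(6) = 161.
Sum = Σ Δx_i · v(x_i).
Sum = 281.

281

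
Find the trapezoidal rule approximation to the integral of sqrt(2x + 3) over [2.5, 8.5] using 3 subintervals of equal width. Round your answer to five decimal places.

Δx = (8.5 − 2.5)/3 = 2.
f(2.5) ≈ 2.82843, f(4.5) ≈ 3.46410, f(6.5) ≈ 4.00000, f(8.5) ≈ 4.47214.
T_3 = (Δx/2)·[f(x_0) + 2f(x_1) + 2f(x_2) + f(x_3)].
Sum ≈ 22.22877.

22.22877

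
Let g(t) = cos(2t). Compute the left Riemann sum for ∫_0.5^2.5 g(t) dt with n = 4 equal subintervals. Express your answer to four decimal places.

-0.7597

Δt = (2.5 − 0.5)/4 = 0.5.
Left endpoints: 0.5, 1, 1.5, 2.
g(0.5) ≈ 0.5403, g(1) ≈ -0.4161, g(1.5) ≈ -0.9900, g(2) ≈ -0.6536.
Sum = Δt · [g(0.5) + g(1) + g(1.5) + g(2)].
Sum ≈ -0.7597.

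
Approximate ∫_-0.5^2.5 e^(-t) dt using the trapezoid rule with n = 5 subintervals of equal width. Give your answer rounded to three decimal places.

1.613

Δt = (2.5 − (-0.5))/5 = 0.6.
f(-0.5) ≈ 1.649, f(0.1) ≈ 0.905, f(0.7) ≈ 0.497, f(1.3) ≈ 0.273, f(1.9) ≈ 0.150, f(2.5) ≈ 0.082.
T_5 = (Δt/2)·[f(t_0) + 2f(t_1) + ... + 2f(t_{4}) + f(t_5)].
Sum ≈ 1.613.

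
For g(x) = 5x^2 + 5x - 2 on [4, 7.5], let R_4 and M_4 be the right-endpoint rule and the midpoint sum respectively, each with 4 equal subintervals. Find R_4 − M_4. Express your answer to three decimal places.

R_4 = 788.01953125.
M_4 ≈ 688.96680.
R_4 − M_4 ≈ 99.053.

99.053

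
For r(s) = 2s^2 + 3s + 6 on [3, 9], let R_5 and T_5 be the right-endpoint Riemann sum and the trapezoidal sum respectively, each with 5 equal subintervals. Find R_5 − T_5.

97.2

R_5 = 712.08.
T_5 = 614.88.
R_5 − T_5 = 97.2.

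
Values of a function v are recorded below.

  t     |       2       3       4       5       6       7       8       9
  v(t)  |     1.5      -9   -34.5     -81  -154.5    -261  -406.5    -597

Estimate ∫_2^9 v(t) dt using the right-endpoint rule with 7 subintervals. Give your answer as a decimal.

-1543.5

Δt = 1.
Sum = 1·[(-9) + (-34.5) + (-81) + (-154.5) + (-261) + (-406.5) + (-597)] = -1543.5.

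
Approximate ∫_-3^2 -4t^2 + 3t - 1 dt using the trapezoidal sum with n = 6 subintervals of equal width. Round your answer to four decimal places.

-61.4815

Δt = (2 − (-3))/6 = 5/6.
f(-3) = -46, f(-13/6) = -473/18, f(-4/3) = -109/9, f(-0.5) = -3.5, f(1/3) = -4/9, f(7/6) = -53/18, f(2) = -11.
T_6 = (Δt/2)·[f(t_0) + 2f(t_1) + ... + 2f(t_{5}) + f(t_6)].
Sum ≈ -61.4815.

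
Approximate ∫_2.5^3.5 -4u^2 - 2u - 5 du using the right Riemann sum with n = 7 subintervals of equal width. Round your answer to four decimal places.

-49.2041

Δu = (3.5 − 2.5)/7 = 1/7.
Right endpoints: 37/14, 39/14, 41/14, 43/14, 45/14, 47/14, 3.5.
f(37/14) = -1873/49, f(39/14) = -2039/49, f(41/14) = -2213/49, f(43/14) = -2395/49, f(45/14) = -2585/49, f(47/14) = -2783/49, f(3.5) = -61.
Sum = Δu · [f(37/14) + f(39/14) + f(41/14) + ...].
Sum ≈ -49.2041.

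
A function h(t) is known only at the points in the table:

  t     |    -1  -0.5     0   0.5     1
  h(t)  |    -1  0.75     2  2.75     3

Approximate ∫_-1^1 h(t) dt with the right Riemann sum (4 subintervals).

Δt = 0.5.
Sum = 0.5·[0.75 + 2 + 2.75 + 3] = 4.25.

4.25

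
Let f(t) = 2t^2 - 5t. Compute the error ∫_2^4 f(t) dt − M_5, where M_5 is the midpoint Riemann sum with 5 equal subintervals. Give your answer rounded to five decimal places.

Exact integral: ∫_2^4 f(t) dt ≈ 7.3333333.
M_5 = 7.28.
Error ≈ 7.3333333 − 7.28 ≈ 0.05333.

0.05333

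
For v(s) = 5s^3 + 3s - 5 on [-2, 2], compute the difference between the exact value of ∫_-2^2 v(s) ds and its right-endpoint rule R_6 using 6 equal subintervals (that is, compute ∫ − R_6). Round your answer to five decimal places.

Exact integral: ∫_-2^2 v(s) ds = -20.
R_6 ≈ 10.6666667.
Error ≈ -20 − 10.6666667 ≈ -30.66667.

-30.66667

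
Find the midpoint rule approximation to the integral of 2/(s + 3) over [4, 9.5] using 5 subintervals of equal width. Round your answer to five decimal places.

Δs = (9.5 − 4)/5 = 1.1.
Midpoints: 4.55, 5.65, 6.75, 7.85, 8.95.
f(4.55) = 40/151, f(5.65) = 40/173, f(6.75) = 8/39, f(7.85) = 40/217, f(8.95) = 40/239.
Sum = Δs · [f(4.55) + f(5.65) + f(6.75) + f(7.85) + f(8.95)].
Sum ≈ 1.15823.

1.15823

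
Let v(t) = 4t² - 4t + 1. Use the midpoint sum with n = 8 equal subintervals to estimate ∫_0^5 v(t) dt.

121.015625

Δt = (5 − 0)/8 = 0.625.
Midpoints: 0.3125, 0.9375, 1.5625, 2.1875, 2.8125, 3.4375, 4.0625, 4.6875.
v(0.3125) = 0.140625, v(0.9375) = 0.765625, v(1.5625) = 4.515625, v(2.1875) = 11.390625, v(2.8125) = 21.390625, v(3.4375) = 34.515625, v(4.0625) = 50.765625, v(4.6875) = 70.140625.
Sum = Δt · [v(0.3125) + v(0.9375) + v(1.5625) + ...].
Sum = 121.015625.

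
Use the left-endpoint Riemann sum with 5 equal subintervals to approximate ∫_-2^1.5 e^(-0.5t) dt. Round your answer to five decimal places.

Δt = (1.5 − (-2))/5 = 0.7.
Left endpoints: -2, -1.3, -0.6, 0.1, 0.8.
f(-2) ≈ 2.71828, f(-1.3) ≈ 1.91554, f(-0.6) ≈ 1.34986, f(0.1) ≈ 0.95123, f(0.8) ≈ 0.67032.
Sum = Δt · [f(-2) + f(-1.3) + f(-0.6) + f(0.1) + f(0.8)].
Sum ≈ 5.32366.

5.32366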